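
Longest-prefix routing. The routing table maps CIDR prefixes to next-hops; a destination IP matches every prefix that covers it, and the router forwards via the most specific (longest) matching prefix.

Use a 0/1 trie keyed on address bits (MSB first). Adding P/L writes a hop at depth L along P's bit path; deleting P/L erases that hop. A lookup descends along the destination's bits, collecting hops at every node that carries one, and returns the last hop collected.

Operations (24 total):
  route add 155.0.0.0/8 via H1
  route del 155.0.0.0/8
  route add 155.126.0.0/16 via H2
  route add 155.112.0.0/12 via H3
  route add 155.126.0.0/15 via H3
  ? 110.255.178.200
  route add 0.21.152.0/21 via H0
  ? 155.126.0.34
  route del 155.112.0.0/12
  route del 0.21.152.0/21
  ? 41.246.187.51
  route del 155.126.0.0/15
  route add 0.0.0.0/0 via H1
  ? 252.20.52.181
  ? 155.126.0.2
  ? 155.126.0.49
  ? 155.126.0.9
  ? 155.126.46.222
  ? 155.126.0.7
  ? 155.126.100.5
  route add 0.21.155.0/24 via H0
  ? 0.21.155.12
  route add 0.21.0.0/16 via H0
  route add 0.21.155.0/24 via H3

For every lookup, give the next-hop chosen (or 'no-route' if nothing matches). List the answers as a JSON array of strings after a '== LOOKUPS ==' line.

Apply in order:
  add 155.0.0.0/8 -> H1 at depth 8
  del 155.0.0.0/8 (clear depth 8)
  add 155.126.0.0/16 -> H2 at depth 16
  add 155.112.0.0/12 -> H3 at depth 12
  add 155.126.0.0/15 -> H3 at depth 15
  ? 110.255.178.200  path d0:-  best=no-route
  add 0.21.152.0/21 -> H0 at depth 21
  ? 155.126.0.34  path d0:-→d1:-→d2:-→d3:-→d4:-→d5:-→d6:-→d7:-→d8:-→d9:-→d10:-→d11:-→d12:H3→d13:-→d14:-→d15:H3→d16:H2  best=H2
  del 155.112.0.0/12 (clear depth 12)
  del 0.21.152.0/21 (clear depth 21)
  ? 41.246.187.51  path d0:-→d1:-→d2:-  best=no-route
  del 155.126.0.0/15 (clear depth 15)
  add 0.0.0.0/0 -> H1 at depth 0
  ? 252.20.52.181  path d0:H1→d1:-  best=H1
  ? 155.126.0.2  path d0:H1→d1:-→d2:-→d3:-→d4:-→d5:-→d6:-→d7:-→d8:-→d9:-→d10:-→d11:-→d12:-→d13:-→d14:-→d15:-→d16:H2  best=H2
  ? 155.126.0.49  path d0:H1→d1:-→d2:-→d3:-→d4:-→d5:-→d6:-→d7:-→d8:-→d9:-→d10:-→d11:-→d12:-→d13:-→d14:-→d15:-→d16:H2  best=H2
  ? 155.126.0.9  path d0:H1→d1:-→d2:-→d3:-→d4:-→d5:-→d6:-→d7:-→d8:-→d9:-→d10:-→d11:-→d12:-→d13:-→d14:-→d15:-→d16:H2  best=H2
  ? 155.126.46.222  path d0:H1→d1:-→d2:-→d3:-→d4:-→d5:-→d6:-→d7:-→d8:-→d9:-→d10:-→d11:-→d12:-→d13:-→d14:-→d15:-→d16:H2  best=H2
  ? 155.126.0.7  path d0:H1→d1:-→d2:-→d3:-→d4:-→d5:-→d6:-→d7:-→d8:-→d9:-→d10:-→d11:-→d12:-→d13:-→d14:-→d15:-→d16:H2  best=H2
  ? 155.126.100.5  path d0:H1→d1:-→d2:-→d3:-→d4:-→d5:-→d6:-→d7:-→d8:-→d9:-→d10:-→d11:-→d12:-→d13:-→d14:-→d15:-→d16:H2  best=H2
  add 0.21.155.0/24 -> H0 at depth 24
  ? 0.21.155.12  path d0:H1→d1:-→d2:-→d3:-→d4:-→d5:-→d6:-→d7:-→d8:-→d9:-→d10:-→d11:-→d12:-→d13:-→d14:-→d15:-→d16:-→d17:-→d18:-→d19:-→d20:-→d21:-→d22:-→d23:-→d24:H0  best=H0
  add 0.21.0.0/16 -> H0 at depth 16
  add 0.21.155.0/24 -> H3 at depth 24

== LOOKUPS ==
["no-route","H2","no-route","H1","H2","H2","H2","H2","H2","H2","H0"]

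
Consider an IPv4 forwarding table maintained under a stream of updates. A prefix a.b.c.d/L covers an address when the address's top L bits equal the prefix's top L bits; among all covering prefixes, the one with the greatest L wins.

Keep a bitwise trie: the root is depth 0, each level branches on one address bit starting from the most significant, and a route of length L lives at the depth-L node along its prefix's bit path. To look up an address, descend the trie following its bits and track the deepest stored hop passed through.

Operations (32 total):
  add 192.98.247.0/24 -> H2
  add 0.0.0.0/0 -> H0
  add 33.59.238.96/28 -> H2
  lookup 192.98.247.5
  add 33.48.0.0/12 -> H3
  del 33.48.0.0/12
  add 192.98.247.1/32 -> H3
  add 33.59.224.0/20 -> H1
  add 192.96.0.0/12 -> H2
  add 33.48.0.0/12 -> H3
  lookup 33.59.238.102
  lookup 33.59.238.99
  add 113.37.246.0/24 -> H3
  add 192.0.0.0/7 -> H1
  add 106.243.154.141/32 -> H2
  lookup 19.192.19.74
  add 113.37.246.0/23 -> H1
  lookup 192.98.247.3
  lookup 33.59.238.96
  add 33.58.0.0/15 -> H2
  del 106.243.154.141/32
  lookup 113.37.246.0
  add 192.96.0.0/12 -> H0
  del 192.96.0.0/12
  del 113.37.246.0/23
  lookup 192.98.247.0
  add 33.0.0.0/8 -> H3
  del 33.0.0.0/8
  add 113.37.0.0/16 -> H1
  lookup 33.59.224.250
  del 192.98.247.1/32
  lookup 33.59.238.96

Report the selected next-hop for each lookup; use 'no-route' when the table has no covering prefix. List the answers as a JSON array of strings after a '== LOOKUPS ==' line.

Apply in order:
  + 192.98.247.0/24 (H2) depth=24
  + 0.0.0.0/0 (H0) depth=0
  + 33.59.238.96/28 (H2) depth=28
  ? 192.98.247.5  path d0:H0→d1:-→d2:-→d3:-→d4:-→d5:-→d6:-→d7:-→d8:-→d9:-→d10:-→d11:-→d12:-→d13:-→d14:-→d15:-→d16:-→d17:-→d18:-→d19:-→d20:-→d21:-→d22:-→d23:-→d24:H2  best=H2
  + 33.48.0.0/12 (H3) depth=12
  - 33.48.0.0/12 clear@12
  + 192.98.247.1/32 (H3) depth=32
  + 33.59.224.0/20 (H1) depth=20
  + 192.96.0.0/12 (H2) depth=12
  + 33.48.0.0/12 (H3) depth=12
  ? 33.59.238.102  path d0:H0→d1:-→d2:-→d3:-→d4:-→d5:-→d6:-→d7:-→d8:-→d9:-→d10:-→d11:-→d12:H3→d13:-→d14:-→d15:-→d16:-→d17:-→d18:-→d19:-→d20:H1→d21:-→d22:-→d23:-→d24:-→d25:-→d26:-→d27:-→d28:H2  best=H2
  ? 33.59.238.99  path d0:H0→d1:-→d2:-→d3:-→d4:-→d5:-→d6:-→d7:-→d8:-→d9:-→d10:-→d11:-→d12:H3→d13:-→d14:-→d15:-→d16:-→d17:-→d18:-→d19:-→d20:H1→d21:-→d22:-→d23:-→d24:-→d25:-→d26:-→d27:-→d28:H2  best=H2
  + 113.37.246.0/24 (H3) depth=24
  + 192.0.0.0/7 (H1) depth=7
  + 106.243.154.141/32 (H2) depth=32
  ? 19.192.19.74  path d0:H0→d1:-→d2:-  best=H0
  + 113.37.246.0/23 (H1) depth=23
  ? 192.98.247.3  path d0:H0→d1:-→d2:-→d3:-→d4:-→d5:-→d6:-→d7:H1→d8:-→d9:-→d10:-→d11:-→d12:H2→d13:-→d14:-→d15:-→d16:-→d17:-→d18:-→d19:-→d20:-→d21:-→d22:-→d23:-→d24:H2→d25:-→d26:-→d27:-→d28:-→d29:-→d30:-  best=H2
  ? 33.59.238.96  path d0:H0→d1:-→d2:-→d3:-→d4:-→d5:-→d6:-→d7:-→d8:-→d9:-→d10:-→d11:-→d12:H3→d13:-→d14:-→d15:-→d16:-→d17:-→d18:-→d19:-→d20:H1→d21:-→d22:-→d23:-→d24:-→d25:-→d26:-→d27:-→d28:H2  best=H2
  + 33.58.0.0/15 (H2) depth=15
  - 106.243.154.141/32 clear@32
  ? 113.37.246.0  path d0:H0→d1:-→d2:-→d3:-→d4:-→d5:-→d6:-→d7:-→d8:-→d9:-→d10:-→d11:-→d12:-→d13:-→d14:-→d15:-→d16:-→d17:-→d18:-→d19:-→d20:-→d21:-→d22:-→d23:H1→d24:H3  best=H3
  + 192.96.0.0/12 (H0) depth=12
  - 192.96.0.0/12 clear@12
  - 113.37.246.0/23 clear@23
  ? 192.98.247.0  path d0:H0→d1:-→d2:-→d3:-→d4:-→d5:-→d6:-→d7:H1→d8:-→d9:-→d10:-→d11:-→d12:-→d13:-→d14:-→d15:-→d16:-→d17:-→d18:-→d19:-→d20:-→d21:-→d22:-→d23:-→d24:H2→d25:-→d26:-→d27:-→d28:-→d29:-→d30:-→d31:-  best=H2
  + 33.0.0.0/8 (H3) depth=8
  - 33.0.0.0/8 clear@8
  + 113.37.0.0/16 (H1) depth=16
  ? 33.59.224.250  path d0:H0→d1:-→d2:-→d3:-→d4:-→d5:-→d6:-→d7:-→d8:-→d9:-→d10:-→d11:-→d12:H3→d13:-→d14:-→d15:H2→d16:-→d17:-→d18:-→d19:-→d20:H1  best=H1
  - 192.98.247.1/32 clear@32
  ? 33.59.238.96  path d0:H0→d1:-→d2:-→d3:-→d4:-→d5:-→d6:-→d7:-→d8:-→d9:-→d10:-→d11:-→d12:H3→d13:-→d14:-→d15:H2→d16:-→d17:-→d18:-→d19:-→d20:H1→d21:-→d22:-→d23:-→d24:-→d25:-→d26:-→d27:-→d28:H2  best=H2

== LOOKUPS ==
["H2","H2","H2","H0","H2","H2","H3","H2","H1","H2"]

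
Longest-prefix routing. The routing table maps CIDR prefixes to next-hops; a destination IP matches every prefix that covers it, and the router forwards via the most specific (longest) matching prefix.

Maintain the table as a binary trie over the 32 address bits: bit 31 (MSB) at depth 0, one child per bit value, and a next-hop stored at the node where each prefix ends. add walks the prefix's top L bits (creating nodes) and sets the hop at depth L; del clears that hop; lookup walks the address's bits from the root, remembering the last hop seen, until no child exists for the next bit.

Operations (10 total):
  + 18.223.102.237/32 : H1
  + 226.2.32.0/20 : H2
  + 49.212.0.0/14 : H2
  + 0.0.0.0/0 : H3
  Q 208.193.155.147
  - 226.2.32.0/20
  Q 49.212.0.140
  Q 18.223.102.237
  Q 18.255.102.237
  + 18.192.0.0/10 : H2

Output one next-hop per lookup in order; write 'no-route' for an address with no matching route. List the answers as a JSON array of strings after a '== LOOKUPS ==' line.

Apply in order:
  + 18.223.102.237/32 (H1) depth=32
  + 226.2.32.0/20 (H2) depth=20
  + 49.212.0.0/14 (H2) depth=14
  + 0.0.0.0/0 (H3) depth=0
  ? 208.193.155.147  path d0:H3→d1:-→d2:-  best=H3
  del 226.2.32.0/20 (clear depth 20)
  ? 49.212.0.140  path d0:H3→d1:-→d2:-→d3:-→d4:-→d5:-→d6:-→d7:-→d8:-→d9:-→d10:-→d11:-→d12:-→d13:-→d14:H2  best=H2
  ? 18.223.102.237  path d0:H3→d1:-→d2:-→d3:-→d4:-→d5:-→d6:-→d7:-→d8:-→d9:-→d10:-→d11:-→d12:-→d13:-→d14:-→d15:-→d16:-→d17:-→d18:-→d19:-→d20:-→d21:-→d22:-→d23:-→d24:-→d25:-→d26:-→d27:-→d28:-→d29:-→d30:-→d31:-→d32:H1  best=H1
  ? 18.255.102.237  path d0:H3→d1:-→d2:-→d3:-→d4:-→d5:-→d6:-→d7:-→d8:-→d9:-→d10:-  best=H3
  + 18.192.0.0/10 (H2) depth=10

== LOOKUPS ==
["H3","H2","H1","H3"]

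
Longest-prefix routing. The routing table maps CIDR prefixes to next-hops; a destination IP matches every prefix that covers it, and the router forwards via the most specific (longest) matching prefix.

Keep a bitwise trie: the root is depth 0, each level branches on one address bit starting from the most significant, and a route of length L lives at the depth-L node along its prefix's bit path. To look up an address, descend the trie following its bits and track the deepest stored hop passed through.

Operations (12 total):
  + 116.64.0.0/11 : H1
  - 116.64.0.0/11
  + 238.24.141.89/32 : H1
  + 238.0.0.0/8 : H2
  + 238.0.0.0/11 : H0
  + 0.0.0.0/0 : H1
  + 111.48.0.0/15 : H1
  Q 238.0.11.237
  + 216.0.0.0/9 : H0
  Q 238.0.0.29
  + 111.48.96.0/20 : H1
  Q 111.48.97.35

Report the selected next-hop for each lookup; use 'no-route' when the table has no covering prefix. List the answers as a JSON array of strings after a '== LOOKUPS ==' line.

Trace:
  add 116.64.0.0/11 -> H1 at depth 11
  del 116.64.0.0/11 (clear depth 11)
  add 238.24.141.89/32 -> H1 at depth 32
  add 238.0.0.0/8 -> H2 at depth 8
  add 238.0.0.0/11 -> H0 at depth 11
  add 0.0.0.0/0 -> H1 at depth 0
  add 111.48.0.0/15 -> H1 at depth 15
  ? 238.0.11.237  path d0:H1→d1:-→d2:-→d3:-→d4:-→d5:-→d6:-→d7:-→d8:H2→d9:-→d10:-→d11:H0  best=H0
  add 216.0.0.0/9 -> H0 at depth 9
  ? 238.0.0.29  path d0:H1→d1:-→d2:-→d3:-→d4:-→d5:-→d6:-→d7:-→d8:H2→d9:-→d10:-→d11:H0  best=H0
  add 111.48.96.0/20 -> H1 at depth 20
  ? 111.48.97.35  path d0:H1→d1:-→d2:-→d3:-→d4:-→d5:-→d6:-→d7:-→d8:-→d9:-→d10:-→d11:-→d12:-→d13:-→d14:-→d15:H1→d16:-→d17:-→d18:-→d19:-→d20:H1  best=H1

== LOOKUPS ==
["H0","H0","H1"]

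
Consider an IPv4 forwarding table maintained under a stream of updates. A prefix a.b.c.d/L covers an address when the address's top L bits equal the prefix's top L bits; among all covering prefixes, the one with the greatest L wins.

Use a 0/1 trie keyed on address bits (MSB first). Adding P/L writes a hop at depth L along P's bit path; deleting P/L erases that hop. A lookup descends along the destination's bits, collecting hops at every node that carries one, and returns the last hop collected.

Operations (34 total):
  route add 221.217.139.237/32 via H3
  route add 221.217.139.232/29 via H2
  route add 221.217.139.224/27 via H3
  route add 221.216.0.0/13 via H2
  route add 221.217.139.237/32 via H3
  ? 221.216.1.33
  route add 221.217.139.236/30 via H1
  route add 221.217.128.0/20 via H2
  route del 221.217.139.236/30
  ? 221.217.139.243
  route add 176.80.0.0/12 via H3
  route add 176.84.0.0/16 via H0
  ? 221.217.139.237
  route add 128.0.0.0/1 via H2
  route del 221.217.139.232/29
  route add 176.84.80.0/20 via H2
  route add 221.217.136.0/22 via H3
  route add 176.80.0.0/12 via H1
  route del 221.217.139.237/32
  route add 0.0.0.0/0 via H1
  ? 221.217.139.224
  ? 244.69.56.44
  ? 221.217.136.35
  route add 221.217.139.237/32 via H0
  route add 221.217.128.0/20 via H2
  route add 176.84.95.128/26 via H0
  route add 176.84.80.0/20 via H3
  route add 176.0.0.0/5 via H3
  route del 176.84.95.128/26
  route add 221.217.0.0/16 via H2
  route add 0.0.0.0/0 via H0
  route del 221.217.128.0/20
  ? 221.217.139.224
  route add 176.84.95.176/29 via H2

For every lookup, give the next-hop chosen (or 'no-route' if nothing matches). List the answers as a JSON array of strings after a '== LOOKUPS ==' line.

Trace:
  add 221.217.139.237/32 -> H3 at depth 32
  add 221.217.139.232/29 -> H2 at depth 29
  add 221.217.139.224/27 -> H3 at depth 27
  add 221.216.0.0/13 -> H2 at depth 13
  add 221.217.139.237/32 -> H3 at depth 32
  Q 221.216.1.33: descend 110111011101100 ; hops seen [H2] ; pick H2
  add 221.217.139.236/30 -> H1 at depth 30
  add 221.217.128.0/20 -> H2 at depth 20
  del 221.217.139.236/30 (clear depth 30)
  Q 221.217.139.243: descend 110111011101100110001011111 ; hops seen [H2,H2,H3] ; pick H3
  add 176.80.0.0/12 -> H3 at depth 12
  add 176.84.0.0/16 -> H0 at depth 16
  Q 221.217.139.237: descend 11011101110110011000101111101101 ; hops seen [H2,H2,H3,H2,H3] ; pick H3
  add 128.0.0.0/1 -> H2 at depth 1
  del 221.217.139.232/29 (clear depth 29)
  add 176.84.80.0/20 -> H2 at depth 20
  add 221.217.136.0/22 -> H3 at depth 22
  add 176.80.0.0/12 -> H1 at depth 12
  del 221.217.139.237/32 (clear depth 32)
  add 0.0.0.0/0 -> H1 at depth 0
  Q 221.217.139.224: descend 1101110111011001100010111110 ; hops seen [H1,H2,H2,H2,H3,H3] ; pick H3
  Q 244.69.56.44: descend 11 ; hops seen [H1,H2] ; pick H2
  Q 221.217.136.35: descend 1101110111011001100010 ; hops seen [H1,H2,H2,H2,H3] ; pick H3
  add 221.217.139.237/32 -> H0 at depth 32
  add 221.217.128.0/20 -> H2 at depth 20
  add 176.84.95.128/26 -> H0 at depth 26
  add 176.84.80.0/20 -> H3 at depth 20
  add 176.0.0.0/5 -> H3 at depth 5
  del 176.84.95.128/26 (clear depth 26)
  add 221.217.0.0/16 -> H2 at depth 16
  add 0.0.0.0/0 -> H0 at depth 0
  del 221.217.128.0/20 (clear depth 20)
  Q 221.217.139.224: descend 1101110111011001100010111110 ; hops seen [H0,H2,H2,H2,H3,H3] ; pick H3
  add 176.84.95.176/29 -> H2 at depth 29

== LOOKUPS ==
["H2","H3","H3","H3","H2","H3","H3"]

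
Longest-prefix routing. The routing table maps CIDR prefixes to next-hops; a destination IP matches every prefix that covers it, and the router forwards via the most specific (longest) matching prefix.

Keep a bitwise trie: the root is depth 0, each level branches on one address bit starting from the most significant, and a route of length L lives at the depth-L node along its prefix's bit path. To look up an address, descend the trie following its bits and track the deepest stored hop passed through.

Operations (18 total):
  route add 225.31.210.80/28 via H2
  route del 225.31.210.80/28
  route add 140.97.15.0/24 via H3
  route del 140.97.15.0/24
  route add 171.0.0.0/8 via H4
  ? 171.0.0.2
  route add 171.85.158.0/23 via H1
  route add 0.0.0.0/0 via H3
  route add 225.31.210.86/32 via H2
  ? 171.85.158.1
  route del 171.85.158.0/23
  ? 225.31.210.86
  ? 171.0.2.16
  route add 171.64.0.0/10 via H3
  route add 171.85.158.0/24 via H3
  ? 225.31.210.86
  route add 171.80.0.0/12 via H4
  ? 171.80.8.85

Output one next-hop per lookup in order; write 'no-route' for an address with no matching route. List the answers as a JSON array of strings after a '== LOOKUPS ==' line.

Apply in order:
  + 225.31.210.80/28 (H2) depth=28
  - 225.31.210.80/28 clear@28
  + 140.97.15.0/24 (H3) depth=24
  - 140.97.15.0/24 clear@24
  + 171.0.0.0/8 (H4) depth=8
  lookup 171.0.0.2: bits 10101011 walk d0:-→d1:-→d2:-→d3:-→d4:-→d5:-→d6:-→d7:-→d8:H4 -> H4
  + 171.85.158.0/23 (H1) depth=23
  + 0.0.0.0/0 (H3) depth=0
  + 225.31.210.86/32 (H2) depth=32
  lookup 171.85.158.1: bits 10101011010101011001111 walk d0:H3→d1:-→d2:-→d3:-→d4:-→d5:-→d6:-→d7:-→d8:H4→d9:-→d10:-→d11:-→d12:-→d13:-→d14:-→d15:-→d16:-→d17:-→d18:-→d19:-→d20:-→d21:-→d22:-→d23:H1 -> H1
  - 171.85.158.0/23 clear@23
  lookup 225.31.210.86: bits 11100001000111111101001001010110 walk d0:H3→d1:-→d2:-→d3:-→d4:-→d5:-→d6:-→d7:-→d8:-→d9:-→d10:-→d11:-→d12:-→d13:-→d14:-→d15:-→d16:-→d17:-→d18:-→d19:-→d20:-→d21:-→d22:-→d23:-→d24:-→d25:-→d26:-→d27:-→d28:-→d29:-→d30:-→d31:-→d32:H2 -> H2
  lookup 171.0.2.16: bits 101010110 walk d0:H3→d1:-→d2:-→d3:-→d4:-→d5:-→d6:-→d7:-→d8:H4→d9:- -> H4
  + 171.64.0.0/10 (H3) depth=10
  + 171.85.158.0/24 (H3) depth=24
  lookup 225.31.210.86: bits 11100001000111111101001001010110 walk d0:H3→d1:-→d2:-→d3:-→d4:-→d5:-→d6:-→d7:-→d8:-→d9:-→d10:-→d11:-→d12:-→d13:-→d14:-→d15:-→d16:-→d17:-→d18:-→d19:-→d20:-→d21:-→d22:-→d23:-→d24:-→d25:-→d26:-→d27:-→d28:-→d29:-→d30:-→d31:-→d32:H2 -> H2
  + 171.80.0.0/12 (H4) depth=12
  lookup 171.80.8.85: bits 1010101101010 walk d0:H3→d1:-→d2:-→d3:-→d4:-→d5:-→d6:-→d7:-→d8:H4→d9:-→d10:H3→d11:-→d12:H4→d13:- -> H4

== LOOKUPS ==
["H4","H1","H2","H4","H2","H4"]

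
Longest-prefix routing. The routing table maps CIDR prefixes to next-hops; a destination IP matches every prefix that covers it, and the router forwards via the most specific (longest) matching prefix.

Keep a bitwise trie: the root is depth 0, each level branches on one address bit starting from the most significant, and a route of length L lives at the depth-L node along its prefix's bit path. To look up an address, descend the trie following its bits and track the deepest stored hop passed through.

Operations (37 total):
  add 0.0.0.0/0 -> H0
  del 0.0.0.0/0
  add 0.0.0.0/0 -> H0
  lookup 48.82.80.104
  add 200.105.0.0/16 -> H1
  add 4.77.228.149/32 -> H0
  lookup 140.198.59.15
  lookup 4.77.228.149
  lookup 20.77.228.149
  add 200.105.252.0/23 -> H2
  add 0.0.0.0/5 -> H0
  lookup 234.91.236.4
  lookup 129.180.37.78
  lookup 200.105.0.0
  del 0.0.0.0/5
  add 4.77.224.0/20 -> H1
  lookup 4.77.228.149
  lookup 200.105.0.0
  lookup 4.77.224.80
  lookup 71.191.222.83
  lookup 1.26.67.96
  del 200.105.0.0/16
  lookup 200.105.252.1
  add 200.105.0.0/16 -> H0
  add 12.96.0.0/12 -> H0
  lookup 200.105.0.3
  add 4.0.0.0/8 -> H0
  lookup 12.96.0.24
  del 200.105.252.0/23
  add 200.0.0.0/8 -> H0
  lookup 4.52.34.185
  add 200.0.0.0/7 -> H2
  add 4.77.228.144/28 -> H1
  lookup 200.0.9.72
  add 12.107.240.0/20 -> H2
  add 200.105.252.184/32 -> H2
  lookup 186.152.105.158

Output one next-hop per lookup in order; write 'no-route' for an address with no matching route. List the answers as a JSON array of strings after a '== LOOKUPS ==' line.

Trace:
  add 0.0.0.0/0 -> H0 at depth 0
  del 0.0.0.0/0 (clear depth 0)
  add 0.0.0.0/0 -> H0 at depth 0
  Q 48.82.80.104: descend ε ; hops seen [H0] ; pick H0
  add 200.105.0.0/16 -> H1 at depth 16
  add 4.77.228.149/32 -> H0 at depth 32
  Q 140.198.59.15: descend 1 ; hops seen [H0] ; pick H0
  Q 4.77.228.149: descend 00000100010011011110010010010101 ; hops seen [H0,H0] ; pick H0
  Q 20.77.228.149: descend 000 ; hops seen [H0] ; pick H0
  add 200.105.252.0/23 -> H2 at depth 23
  add 0.0.0.0/5 -> H0 at depth 5
  Q 234.91.236.4: descend 11 ; hops seen [H0] ; pick H0
  Q 129.180.37.78: descend 1 ; hops seen [H0] ; pick H0
  Q 200.105.0.0: descend 1100100001101001 ; hops seen [H0,H1] ; pick H1
  del 0.0.0.0/5 (clear depth 5)
  add 4.77.224.0/20 -> H1 at depth 20
  Q 4.77.228.149: descend 00000100010011011110010010010101 ; hops seen [H0,H1,H0] ; pick H0
  Q 200.105.0.0: descend 1100100001101001 ; hops seen [H0,H1] ; pick H1
  Q 4.77.224.80: descend 000001000100110111100 ; hops seen [H0,H1] ; pick H1
  Q 71.191.222.83: descend 0 ; hops seen [H0] ; pick H0
  Q 1.26.67.96: descend 00000 ; hops seen [H0] ; pick H0
  del 200.105.0.0/16 (clear depth 16)
  Q 200.105.252.1: descend 11001000011010011111110 ; hops seen [H0,H2] ; pick H2
  add 200.105.0.0/16 -> H0 at depth 16
  add 12.96.0.0/12 -> H0 at depth 12
  Q 200.105.0.3: descend 1100100001101001 ; hops seen [H0,H0] ; pick H0
  add 4.0.0.0/8 -> H0 at depth 8
  Q 12.96.0.24: descend 000011000110 ; hops seen [H0,H0] ; pick H0
  del 200.105.252.0/23 (clear depth 23)
  add 200.0.0.0/8 -> H0 at depth 8
  Q 4.52.34.185: descend 000001000 ; hops seen [H0,H0] ; pick H0
  add 200.0.0.0/7 -> H2 at depth 7
  add 4.77.228.144/28 -> H1 at depth 28
  Q 200.0.9.72: descend 110010000 ; hops seen [H0,H2,H0] ; pick H0
  add 12.107.240.0/20 -> H2 at depth 20
  add 200.105.252.184/32 -> H2 at depth 32
  Q 186.152.105.158: descend 1 ; hops seen [H0] ; pick H0

== LOOKUPS ==
["H0","H0","H0","H0","H0","H0","H1","H0","H1","H1","H0","H0","H2","H0","H0","H0","H0","H0"]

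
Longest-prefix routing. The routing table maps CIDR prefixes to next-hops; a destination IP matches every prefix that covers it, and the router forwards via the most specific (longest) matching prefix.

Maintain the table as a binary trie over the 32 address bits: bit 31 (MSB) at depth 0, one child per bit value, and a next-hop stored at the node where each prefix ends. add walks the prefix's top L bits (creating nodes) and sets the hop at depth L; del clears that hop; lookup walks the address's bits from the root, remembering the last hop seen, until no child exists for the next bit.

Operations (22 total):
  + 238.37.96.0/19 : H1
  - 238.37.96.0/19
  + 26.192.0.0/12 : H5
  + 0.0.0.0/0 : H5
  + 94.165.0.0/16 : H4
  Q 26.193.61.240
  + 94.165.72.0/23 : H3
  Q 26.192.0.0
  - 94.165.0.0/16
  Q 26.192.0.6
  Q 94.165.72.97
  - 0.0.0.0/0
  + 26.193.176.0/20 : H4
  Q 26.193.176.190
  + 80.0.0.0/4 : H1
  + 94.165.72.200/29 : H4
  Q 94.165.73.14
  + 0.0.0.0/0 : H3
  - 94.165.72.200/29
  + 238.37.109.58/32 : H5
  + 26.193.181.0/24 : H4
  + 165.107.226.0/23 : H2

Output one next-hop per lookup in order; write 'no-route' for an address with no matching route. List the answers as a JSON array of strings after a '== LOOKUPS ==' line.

Process each operation:
  add 238.37.96.0/19 -> H1 at depth 19
  del 238.37.96.0/19 (clear depth 19)
  add 26.192.0.0/12 -> H5 at depth 12
  add 0.0.0.0/0 -> H5 at depth 0
  add 94.165.0.0/16 -> H4 at depth 16
  lookup 26.193.61.240: bits 000110101100 walk d0:H5→d1:-→d2:-→d3:-→d4:-→d5:-→d6:-→d7:-→d8:-→d9:-→d10:-→d11:-→d12:H5 -> H5
  add 94.165.72.0/23 -> H3 at depth 23
  lookup 26.192.0.0: bits 000110101100 walk d0:H5→d1:-→d2:-→d3:-→d4:-→d5:-→d6:-→d7:-→d8:-→d9:-→d10:-→d11:-→d12:H5 -> H5
  del 94.165.0.0/16 (clear depth 16)
  lookup 26.192.0.6: bits 000110101100 walk d0:H5→d1:-→d2:-→d3:-→d4:-→d5:-→d6:-→d7:-→d8:-→d9:-→d10:-→d11:-→d12:H5 -> H5
  lookup 94.165.72.97: bits 01011110101001010100100 walk d0:H5→d1:-→d2:-→d3:-→d4:-→d5:-→d6:-→d7:-→d8:-→d9:-→d10:-→d11:-→d12:-→d13:-→d14:-→d15:-→d16:-→d17:-→d18:-→d19:-→d20:-→d21:-→d22:-→d23:H3 -> H3
  del 0.0.0.0/0 (clear depth 0)
  add 26.193.176.0/20 -> H4 at depth 20
  lookup 26.193.176.190: bits 00011010110000011011 walk d0:-→d1:-→d2:-→d3:-→d4:-→d5:-→d6:-→d7:-→d8:-→d9:-→d10:-→d11:-→d12:H5→d13:-→d14:-→d15:-→d16:-→d17:-→d18:-→d19:-→d20:H4 -> H4
  add 80.0.0.0/4 -> H1 at depth 4
  add 94.165.72.200/29 -> H4 at depth 29
  lookup 94.165.73.14: bits 01011110101001010100100 walk d0:-→d1:-→d2:-→d3:-→d4:H1→d5:-→d6:-→d7:-→d8:-→d9:-→d10:-→d11:-→d12:-→d13:-→d14:-→d15:-→d16:-→d17:-→d18:-→d19:-→d20:-→d21:-→d22:-→d23:H3 -> H3
  add 0.0.0.0/0 -> H3 at depth 0
  del 94.165.72.200/29 (clear depth 29)
  add 238.37.109.58/32 -> H5 at depth 32
  add 26.193.181.0/24 -> H4 at depth 24
  add 165.107.226.0/23 -> H2 at depth 23

== LOOKUPS ==
["H5","H5","H5","H3","H4","H3"]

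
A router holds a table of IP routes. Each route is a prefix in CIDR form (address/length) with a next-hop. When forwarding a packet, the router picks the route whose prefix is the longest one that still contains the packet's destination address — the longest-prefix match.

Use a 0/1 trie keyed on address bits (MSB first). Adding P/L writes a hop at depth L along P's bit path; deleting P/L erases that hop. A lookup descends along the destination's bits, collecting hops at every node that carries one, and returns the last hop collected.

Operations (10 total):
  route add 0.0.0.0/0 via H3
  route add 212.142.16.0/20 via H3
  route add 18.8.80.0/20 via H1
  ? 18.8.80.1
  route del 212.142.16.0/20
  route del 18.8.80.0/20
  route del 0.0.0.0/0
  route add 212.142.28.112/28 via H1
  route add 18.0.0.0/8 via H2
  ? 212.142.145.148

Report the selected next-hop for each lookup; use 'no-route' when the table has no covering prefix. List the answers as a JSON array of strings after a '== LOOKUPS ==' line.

Apply in order:
  + 0.0.0.0/0 (H3) depth=0
  + 212.142.16.0/20 (H3) depth=20
  + 18.8.80.0/20 (H1) depth=20
  ? 18.8.80.1  path d0:H3→d1:-→d2:-→d3:-→d4:-→d5:-→d6:-→d7:-→d8:-→d9:-→d10:-→d11:-→d12:-→d13:-→d14:-→d15:-→d16:-→d17:-→d18:-→d19:-→d20:H1  best=H1
  - 212.142.16.0/20 clear@20
  - 18.8.80.0/20 clear@20
  - 0.0.0.0/0 clear@0
  + 212.142.28.112/28 (H1) depth=28
  + 18.0.0.0/8 (H2) depth=8
  ? 212.142.145.148  path d0:-→d1:-→d2:-→d3:-→d4:-→d5:-→d6:-→d7:-→d8:-→d9:-→d10:-→d11:-→d12:-→d13:-→d14:-→d15:-→d16:-  best=no-route

== LOOKUPS ==
["H1","no-route"]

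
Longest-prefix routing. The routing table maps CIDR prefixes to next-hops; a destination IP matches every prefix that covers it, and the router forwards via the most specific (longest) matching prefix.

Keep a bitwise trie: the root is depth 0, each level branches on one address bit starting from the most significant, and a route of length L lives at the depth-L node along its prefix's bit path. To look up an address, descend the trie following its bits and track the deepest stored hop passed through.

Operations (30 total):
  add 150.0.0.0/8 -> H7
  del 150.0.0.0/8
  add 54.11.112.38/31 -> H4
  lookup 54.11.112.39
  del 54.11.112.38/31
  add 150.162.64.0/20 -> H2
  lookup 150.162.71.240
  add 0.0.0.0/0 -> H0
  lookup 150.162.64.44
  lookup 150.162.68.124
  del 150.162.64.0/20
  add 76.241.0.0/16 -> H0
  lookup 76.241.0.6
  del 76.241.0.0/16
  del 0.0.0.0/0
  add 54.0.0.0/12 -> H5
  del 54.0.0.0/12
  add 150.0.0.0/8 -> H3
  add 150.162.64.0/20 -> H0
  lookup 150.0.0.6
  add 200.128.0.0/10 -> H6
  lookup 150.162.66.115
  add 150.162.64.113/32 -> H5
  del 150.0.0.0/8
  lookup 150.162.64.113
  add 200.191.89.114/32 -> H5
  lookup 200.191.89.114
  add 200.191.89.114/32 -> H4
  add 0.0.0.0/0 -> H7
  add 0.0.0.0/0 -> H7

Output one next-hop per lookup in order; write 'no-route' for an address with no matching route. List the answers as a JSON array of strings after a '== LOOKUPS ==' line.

Process each operation:
  + 150.0.0.0/8 (H7) depth=8
  - 150.0.0.0/8 clear@8
  + 54.11.112.38/31 (H4) depth=31
  lookup 54.11.112.39: bits 0011011000001011011100000010011 walk d0:-→d1:-→d2:-→d3:-→d4:-→d5:-→d6:-→d7:-→d8:-→d9:-→d10:-→d11:-→d12:-→d13:-→d14:-→d15:-→d16:-→d17:-→d18:-→d19:-→d20:-→d21:-→d22:-→d23:-→d24:-→d25:-→d26:-→d27:-→d28:-→d29:-→d30:-→d31:H4 -> H4
  - 54.11.112.38/31 clear@31
  + 150.162.64.0/20 (H2) depth=20
  lookup 150.162.71.240: bits 10010110101000100100 walk d0:-→d1:-→d2:-→d3:-→d4:-→d5:-→d6:-→d7:-→d8:-→d9:-→d10:-→d11:-→d12:-→d13:-→d14:-→d15:-→d16:-→d17:-→d18:-→d19:-→d20:H2 -> H2
  + 0.0.0.0/0 (H0) depth=0
  lookup 150.162.64.44: bits 10010110101000100100 walk d0:H0→d1:-→d2:-→d3:-→d4:-→d5:-→d6:-→d7:-→d8:-→d9:-→d10:-→d11:-→d12:-→d13:-→d14:-→d15:-→d16:-→d17:-→d18:-→d19:-→d20:H2 -> H2
  lookup 150.162.68.124: bits 10010110101000100100 walk d0:H0→d1:-→d2:-→d3:-→d4:-→d5:-→d6:-→d7:-→d8:-→d9:-→d10:-→d11:-→d12:-→d13:-→d14:-→d15:-→d16:-→d17:-→d18:-→d19:-→d20:H2 -> H2
  - 150.162.64.0/20 clear@20
  + 76.241.0.0/16 (H0) depth=16
  lookup 76.241.0.6: bits 0100110011110001 walk d0:H0→d1:-→d2:-→d3:-→d4:-→d5:-→d6:-→d7:-→d8:-→d9:-→d10:-→d11:-→d12:-→d13:-→d14:-→d15:-→d16:H0 -> H0
  - 76.241.0.0/16 clear@16
  - 0.0.0.0/0 clear@0
  + 54.0.0.0/12 (H5) depth=12
  - 54.0.0.0/12 clear@12
  + 150.0.0.0/8 (H3) depth=8
  + 150.162.64.0/20 (H0) depth=20
  lookup 150.0.0.6: bits 10010110 walk d0:-→d1:-→d2:-→d3:-→d4:-→d5:-→d6:-→d7:-→d8:H3 -> H3
  + 200.128.0.0/10 (H6) depth=10
  lookup 150.162.66.115: bits 10010110101000100100 walk d0:-→d1:-→d2:-→d3:-→d4:-→d5:-→d6:-→d7:-→d8:H3→d9:-→d10:-→d11:-→d12:-→d13:-→d14:-→d15:-→d16:-→d17:-→d18:-→d19:-→d20:H0 -> H0
  + 150.162.64.113/32 (H5) depth=32
  - 150.0.0.0/8 clear@8
  lookup 150.162.64.113: bits 10010110101000100100000001110001 walk d0:-→d1:-→d2:-→d3:-→d4:-→d5:-→d6:-→d7:-→d8:-→d9:-→d10:-→d11:-→d12:-→d13:-→d14:-→d15:-→d16:-→d17:-→d18:-→d19:-→d20:H0→d21:-→d22:-→d23:-→d24:-→d25:-→d26:-→d27:-→d28:-→d29:-→d30:-→d31:-→d32:H5 -> H5
  + 200.191.89.114/32 (H5) depth=32
  lookup 200.191.89.114: bits 11001000101111110101100101110010 walk d0:-→d1:-→d2:-→d3:-→d4:-→d5:-→d6:-→d7:-→d8:-→d9:-→d10:H6→d11:-→d12:-→d13:-→d14:-→d15:-→d16:-→d17:-→d18:-→d19:-→d20:-→d21:-→d22:-→d23:-→d24:-→d25:-→d26:-→d27:-→d28:-→d29:-→d30:-→d31:-→d32:H5 -> H5
  + 200.191.89.114/32 (H4) depth=32
  + 0.0.0.0/0 (H7) depth=0
  + 0.0.0.0/0 (H7) depth=0

== LOOKUPS ==
["H4","H2","H2","H2","H0","H3","H0","H5","H5"]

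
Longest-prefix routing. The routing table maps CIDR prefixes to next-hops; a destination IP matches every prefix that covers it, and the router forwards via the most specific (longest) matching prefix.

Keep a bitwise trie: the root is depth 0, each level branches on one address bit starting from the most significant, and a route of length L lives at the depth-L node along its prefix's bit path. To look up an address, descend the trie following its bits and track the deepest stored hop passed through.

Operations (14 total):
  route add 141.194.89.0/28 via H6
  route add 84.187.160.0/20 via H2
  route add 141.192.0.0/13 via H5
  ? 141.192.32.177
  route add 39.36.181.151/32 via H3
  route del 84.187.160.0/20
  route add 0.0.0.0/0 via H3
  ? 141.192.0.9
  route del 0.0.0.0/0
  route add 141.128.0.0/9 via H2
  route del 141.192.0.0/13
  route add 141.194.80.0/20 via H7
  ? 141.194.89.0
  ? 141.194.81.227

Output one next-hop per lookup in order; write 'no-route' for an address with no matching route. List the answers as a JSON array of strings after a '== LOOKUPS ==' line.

Process each operation:
  + 141.194.89.0/28 (H6) depth=28
  + 84.187.160.0/20 (H2) depth=20
  + 141.192.0.0/13 (H5) depth=13
  lookup 141.192.32.177: bits 10001101110000 walk d0:-→d1:-→d2:-→d3:-→d4:-→d5:-→d6:-→d7:-→d8:-→d9:-→d10:-→d11:-→d12:-→d13:H5→d14:- -> H5
  + 39.36.181.151/32 (H3) depth=32
  - 84.187.160.0/20 clear@20
  + 0.0.0.0/0 (H3) depth=0
  lookup 141.192.0.9: bits 10001101110000 walk d0:H3→d1:-→d2:-→d3:-→d4:-→d5:-→d6:-→d7:-→d8:-→d9:-→d10:-→d11:-→d12:-→d13:H5→d14:- -> H5
  - 0.0.0.0/0 clear@0
  + 141.128.0.0/9 (H2) depth=9
  - 141.192.0.0/13 clear@13
  + 141.194.80.0/20 (H7) depth=20
  lookup 141.194.89.0: bits 1000110111000010010110010000 walk d0:-→d1:-→d2:-→d3:-→d4:-→d5:-→d6:-→d7:-→d8:-→d9:H2→d10:-→d11:-→d12:-→d13:-→d14:-→d15:-→d16:-→d17:-→d18:-→d19:-→d20:H7→d21:-→d22:-→d23:-→d24:-→d25:-→d26:-→d27:-→d28:H6 -> H6
  lookup 141.194.81.227: bits 10001101110000100101 walk d0:-→d1:-→d2:-→d3:-→d4:-→d5:-→d6:-→d7:-→d8:-→d9:H2→d10:-→d11:-→d12:-→d13:-→d14:-→d15:-→d16:-→d17:-→d18:-→d19:-→d20:H7 -> H7

== LOOKUPS ==
["H5","H5","H6","H7"]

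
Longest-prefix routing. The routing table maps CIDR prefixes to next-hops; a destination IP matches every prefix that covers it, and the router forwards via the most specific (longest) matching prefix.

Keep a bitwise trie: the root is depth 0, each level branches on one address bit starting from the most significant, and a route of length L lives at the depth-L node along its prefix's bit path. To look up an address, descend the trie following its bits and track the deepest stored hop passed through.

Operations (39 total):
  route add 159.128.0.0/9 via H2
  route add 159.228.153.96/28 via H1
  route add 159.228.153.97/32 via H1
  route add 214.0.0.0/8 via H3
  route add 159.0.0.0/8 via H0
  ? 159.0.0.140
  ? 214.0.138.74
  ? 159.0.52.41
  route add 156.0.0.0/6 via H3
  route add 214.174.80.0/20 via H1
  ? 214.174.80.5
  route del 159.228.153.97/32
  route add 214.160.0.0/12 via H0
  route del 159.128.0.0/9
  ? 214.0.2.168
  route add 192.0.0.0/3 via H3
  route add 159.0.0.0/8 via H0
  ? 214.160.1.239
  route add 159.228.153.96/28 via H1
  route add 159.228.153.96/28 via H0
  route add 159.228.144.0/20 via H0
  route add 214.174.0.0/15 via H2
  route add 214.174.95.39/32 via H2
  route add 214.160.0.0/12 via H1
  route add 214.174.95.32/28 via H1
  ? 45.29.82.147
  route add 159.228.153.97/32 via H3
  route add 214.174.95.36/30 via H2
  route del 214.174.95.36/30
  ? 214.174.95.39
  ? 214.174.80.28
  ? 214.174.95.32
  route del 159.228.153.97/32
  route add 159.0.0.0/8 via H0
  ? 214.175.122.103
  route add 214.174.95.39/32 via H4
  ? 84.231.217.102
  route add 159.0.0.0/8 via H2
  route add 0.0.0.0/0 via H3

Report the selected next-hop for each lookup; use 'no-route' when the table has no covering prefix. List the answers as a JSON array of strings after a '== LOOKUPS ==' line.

Trace:
  + 159.128.0.0/9 (H2) depth=9
  + 159.228.153.96/28 (H1) depth=28
  + 159.228.153.97/32 (H1) depth=32
  + 214.0.0.0/8 (H3) depth=8
  + 159.0.0.0/8 (H0) depth=8
  lookup 159.0.0.140: bits 10011111 walk d0:-→d1:-→d2:-→d3:-→d4:-→d5:-→d6:-→d7:-→d8:H0 -> H0
  lookup 214.0.138.74: bits 11010110 walk d0:-→d1:-→d2:-→d3:-→d4:-→d5:-→d6:-→d7:-→d8:H3 -> H3
  lookup 159.0.52.41: bits 10011111 walk d0:-→d1:-→d2:-→d3:-→d4:-→d5:-→d6:-→d7:-→d8:H0 -> H0
  + 156.0.0.0/6 (H3) depth=6
  + 214.174.80.0/20 (H1) depth=20
  lookup 214.174.80.5: bits 11010110101011100101 walk d0:-→d1:-→d2:-→d3:-→d4:-→d5:-→d6:-→d7:-→d8:H3→d9:-→d10:-→d11:-→d12:-→d13:-→d14:-→d15:-→d16:-→d17:-→d18:-→d19:-→d20:H1 -> H1
  - 159.228.153.97/32 clear@32
  + 214.160.0.0/12 (H0) depth=12
  - 159.128.0.0/9 clear@9
  lookup 214.0.2.168: bits 11010110 walk d0:-→d1:-→d2:-→d3:-→d4:-→d5:-→d6:-→d7:-→d8:H3 -> H3
  + 192.0.0.0/3 (H3) depth=3
  + 159.0.0.0/8 (H0) depth=8
  lookup 214.160.1.239: bits 110101101010 walk d0:-→d1:-→d2:-→d3:H3→d4:-→d5:-→d6:-→d7:-→d8:H3→d9:-→d10:-→d11:-→d12:H0 -> H0
  + 159.228.153.96/28 (H1) depth=28
  + 159.228.153.96/28 (H0) depth=28
  + 159.228.144.0/20 (H0) depth=20
  + 214.174.0.0/15 (H2) depth=15
  + 214.174.95.39/32 (H2) depth=32
  + 214.160.0.0/12 (H1) depth=12
  + 214.174.95.32/28 (H1) depth=28
  lookup 45.29.82.147: bits ε walk d0:- -> no-route
  + 159.228.153.97/32 (H3) depth=32
  + 214.174.95.36/30 (H2) depth=30
  - 214.174.95.36/30 clear@30
  lookup 214.174.95.39: bits 11010110101011100101111100100111 walk d0:-→d1:-→d2:-→d3:H3→d4:-→d5:-→d6:-→d7:-→d8:H3→d9:-→d10:-→d11:-→d12:H1→d13:-→d14:-→d15:H2→d16:-→d17:-→d18:-→d19:-→d20:H1→d21:-→d22:-→d23:-→d24:-→d25:-→d26:-→d27:-→d28:H1→d29:-→d30:-→d31:-→d32:H2 -> H2
  lookup 214.174.80.28: bits 11010110101011100101 walk d0:-→d1:-→d2:-→d3:H3→d4:-→d5:-→d6:-→d7:-→d8:H3→d9:-→d10:-→d11:-→d12:H1→d13:-→d14:-→d15:H2→d16:-→d17:-→d18:-→d19:-→d20:H1 -> H1
  lookup 214.174.95.32: bits 11010110101011100101111100100 walk d0:-→d1:-→d2:-→d3:H3→d4:-→d5:-→d6:-→d7:-→d8:H3→d9:-→d10:-→d11:-→d12:H1→d13:-→d14:-→d15:H2→d16:-→d17:-→d18:-→d19:-→d20:H1→d21:-→d22:-→d23:-→d24:-→d25:-→d26:-→d27:-→d28:H1→d29:- -> H1
  - 159.228.153.97/32 clear@32
  + 159.0.0.0/8 (H0) depth=8
  lookup 214.175.122.103: bits 110101101010111 walk d0:-→d1:-→d2:-→d3:H3→d4:-→d5:-→d6:-→d7:-→d8:H3→d9:-→d10:-→d11:-→d12:H1→d13:-→d14:-→d15:H2 -> H2
  + 214.174.95.39/32 (H4) depth=32
  lookup 84.231.217.102: bits ε walk d0:- -> no-route
  + 159.0.0.0/8 (H2) depth=8
  + 0.0.0.0/0 (H3) depth=0

== LOOKUPS ==
["H0","H3","H0","H1","H3","H0","no-route","H2","H1","H1","H2","no-route"]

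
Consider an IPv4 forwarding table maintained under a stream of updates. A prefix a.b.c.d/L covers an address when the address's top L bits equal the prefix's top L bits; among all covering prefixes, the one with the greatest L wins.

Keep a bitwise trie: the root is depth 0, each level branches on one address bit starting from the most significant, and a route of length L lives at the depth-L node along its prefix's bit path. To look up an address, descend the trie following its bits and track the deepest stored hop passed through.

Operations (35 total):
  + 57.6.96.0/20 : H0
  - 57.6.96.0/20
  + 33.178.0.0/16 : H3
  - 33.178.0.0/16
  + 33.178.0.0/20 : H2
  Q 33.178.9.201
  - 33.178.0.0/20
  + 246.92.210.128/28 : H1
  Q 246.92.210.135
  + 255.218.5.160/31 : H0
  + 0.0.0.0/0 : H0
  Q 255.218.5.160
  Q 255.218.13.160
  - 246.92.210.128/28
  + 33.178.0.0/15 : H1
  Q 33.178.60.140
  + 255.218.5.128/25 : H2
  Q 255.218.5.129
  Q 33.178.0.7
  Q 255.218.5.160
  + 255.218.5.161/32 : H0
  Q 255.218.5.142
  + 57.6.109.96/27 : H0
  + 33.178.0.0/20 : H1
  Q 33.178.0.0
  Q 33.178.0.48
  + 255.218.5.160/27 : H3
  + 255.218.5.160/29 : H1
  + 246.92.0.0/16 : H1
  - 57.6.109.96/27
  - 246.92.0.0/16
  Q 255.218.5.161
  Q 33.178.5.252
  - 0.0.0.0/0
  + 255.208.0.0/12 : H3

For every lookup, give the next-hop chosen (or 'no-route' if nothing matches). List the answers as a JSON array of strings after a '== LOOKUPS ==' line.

Trace:
  + 57.6.96.0/20 (H0) depth=20
  - 57.6.96.0/20 clear@20
  + 33.178.0.0/16 (H3) depth=16
  - 33.178.0.0/16 clear@16
  + 33.178.0.0/20 (H2) depth=20
  lookup 33.178.9.201: bits 00100001101100100000 walk d0:-→d1:-→d2:-→d3:-→d4:-→d5:-→d6:-→d7:-→d8:-→d9:-→d10:-→d11:-→d12:-→d13:-→d14:-→d15:-→d16:-→d17:-→d18:-→d19:-→d20:H2 -> H2
  - 33.178.0.0/20 clear@20
  + 246.92.210.128/28 (H1) depth=28
  lookup 246.92.210.135: bits 1111011001011100110100101000 walk d0:-→d1:-→d2:-→d3:-→d4:-→d5:-→d6:-→d7:-→d8:-→d9:-→d10:-→d11:-→d12:-→d13:-→d14:-→d15:-→d16:-→d17:-→d18:-→d19:-→d20:-→d21:-→d22:-→d23:-→d24:-→d25:-→d26:-→d27:-→d28:H1 -> H1
  + 255.218.5.160/31 (H0) depth=31
  + 0.0.0.0/0 (H0) depth=0
  lookup 255.218.5.160: bits 1111111111011010000001011010000 walk d0:H0→d1:-→d2:-→d3:-→d4:-→d5:-→d6:-→d7:-→d8:-→d9:-→d10:-→d11:-→d12:-→d13:-→d14:-→d15:-→d16:-→d17:-→d18:-→d19:-→d20:-→d21:-→d22:-→d23:-→d24:-→d25:-→d26:-→d27:-→d28:-→d29:-→d30:-→d31:H0 -> H0
  lookup 255.218.13.160: bits 11111111110110100000 walk d0:H0→d1:-→d2:-→d3:-→d4:-→d5:-→d6:-→d7:-→d8:-→d9:-→d10:-→d11:-→d12:-→d13:-→d14:-→d15:-→d16:-→d17:-→d18:-→d19:-→d20:- -> H0
  - 246.92.210.128/28 clear@28
  + 33.178.0.0/15 (H1) depth=15
  lookup 33.178.60.140: bits 001000011011001000 walk d0:H0→d1:-→d2:-→d3:-→d4:-→d5:-→d6:-→d7:-→d8:-→d9:-→d10:-→d11:-→d12:-→d13:-→d14:-→d15:H1→d16:-→d17:-→d18:- -> H1
  + 255.218.5.128/25 (H2) depth=25
  lookup 255.218.5.129: bits 11111111110110100000010110 walk d0:H0→d1:-→d2:-→d3:-→d4:-→d5:-→d6:-→d7:-→d8:-→d9:-→d10:-→d11:-→d12:-→d13:-→d14:-→d15:-→d16:-→d17:-→d18:-→d19:-→d20:-→d21:-→d22:-→d23:-→d24:-→d25:H2→d26:- -> H2
  lookup 33.178.0.7: bits 00100001101100100000 walk d0:H0→d1:-→d2:-→d3:-→d4:-→d5:-→d6:-→d7:-→d8:-→d9:-→d10:-→d11:-→d12:-→d13:-→d14:-→d15:H1→d16:-→d17:-→d18:-→d19:-→d20:- -> H1
  lookup 255.218.5.160: bits 1111111111011010000001011010000 walk d0:H0→d1:-→d2:-→d3:-→d4:-→d5:-→d6:-→d7:-→d8:-→d9:-→d10:-→d11:-→d12:-→d13:-→d14:-→d15:-→d16:-→d17:-→d18:-→d19:-→d20:-→d21:-→d22:-→d23:-→d24:-→d25:H2→d26:-→d27:-→d28:-→d29:-→d30:-→d31:H0 -> H0
  + 255.218.5.161/32 (H0) depth=32
  lookup 255.218.5.142: bits 11111111110110100000010110 walk d0:H0→d1:-→d2:-→d3:-→d4:-→d5:-→d6:-→d7:-→d8:-→d9:-→d10:-→d11:-→d12:-→d13:-→d14:-→d15:-→d16:-→d17:-→d18:-→d19:-→d20:-→d21:-→d22:-→d23:-→d24:-→d25:H2→d26:- -> H2
  + 57.6.109.96/27 (H0) depth=27
  + 33.178.0.0/20 (H1) depth=20
  lookup 33.178.0.0: bits 00100001101100100000 walk d0:H0→d1:-→d2:-→d3:-→d4:-→d5:-→d6:-→d7:-→d8:-→d9:-→d10:-→d11:-→d12:-→d13:-→d14:-→d15:H1→d16:-→d17:-→d18:-→d19:-→d20:H1 -> H1
  lookup 33.178.0.48: bits 00100001101100100000 walk d0:H0→d1:-→d2:-→d3:-→d4:-→d5:-→d6:-→d7:-→d8:-→d9:-→d10:-→d11:-→d12:-→d13:-→d14:-→d15:H1→d16:-→d17:-→d18:-→d19:-→d20:H1 -> H1
  + 255.218.5.160/27 (H3) depth=27
  + 255.218.5.160/29 (H1) depth=29
  + 246.92.0.0/16 (H1) depth=16
  - 57.6.109.96/27 clear@27
  - 246.92.0.0/16 clear@16
  lookup 255.218.5.161: bits 11111111110110100000010110100001 walk d0:H0→d1:-→d2:-→d3:-→d4:-→d5:-→d6:-→d7:-→d8:-→d9:-→d10:-→d11:-→d12:-→d13:-→d14:-→d15:-→d16:-→d17:-→d18:-→d19:-→d20:-→d21:-→d22:-→d23:-→d24:-→d25:H2→d26:-→d27:H3→d28:-→d29:H1→d30:-→d31:H0→d32:H0 -> H0
  lookup 33.178.5.252: bits 00100001101100100000 walk d0:H0→d1:-→d2:-→d3:-→d4:-→d5:-→d6:-→d7:-→d8:-→d9:-→d10:-→d11:-→d12:-→d13:-→d14:-→d15:H1→d16:-→d17:-→d18:-→d19:-→d20:H1 -> H1
  - 0.0.0.0/0 clear@0
  + 255.208.0.0/12 (H3) depth=12

== LOOKUPS ==
["H2","H1","H0","H0","H1","H2","H1","H0","H2","H1","H1","H0","H1"]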